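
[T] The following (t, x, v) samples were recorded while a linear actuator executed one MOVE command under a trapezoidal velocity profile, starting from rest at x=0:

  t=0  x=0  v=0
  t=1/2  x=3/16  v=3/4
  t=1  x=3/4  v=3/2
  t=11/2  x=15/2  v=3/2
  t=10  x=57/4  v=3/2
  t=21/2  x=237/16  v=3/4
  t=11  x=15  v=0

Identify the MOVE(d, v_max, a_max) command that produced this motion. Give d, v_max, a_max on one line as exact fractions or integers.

d=15 v_max=3/2 a_max=3/2

final state: t=11, x=15, v=0 → d = 15
a_max = (3/4−0)/(1/2−0) = 3/2
max v = 3/2 over t∈[1,10] → v_max = 3/2
check: 3/2·(1+9) = 15 ✓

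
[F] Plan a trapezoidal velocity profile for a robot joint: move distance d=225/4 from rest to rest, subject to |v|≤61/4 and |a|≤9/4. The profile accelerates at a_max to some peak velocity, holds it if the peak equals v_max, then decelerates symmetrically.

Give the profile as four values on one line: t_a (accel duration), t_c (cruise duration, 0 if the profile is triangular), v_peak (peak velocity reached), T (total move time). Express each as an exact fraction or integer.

vₘ²/aₘ = (61/4)²/(9/4) = 3721/36
225/4 < 3721/36 so t_c = 0
v_peak = √(225/4·9/4) = √(2025/16) = 45/4
t_a = (45/4)/(9/4) = 5; t_c = 0
T = 2·5 = 10

t_a=5 t_c=0 v_peak=45/4 T=10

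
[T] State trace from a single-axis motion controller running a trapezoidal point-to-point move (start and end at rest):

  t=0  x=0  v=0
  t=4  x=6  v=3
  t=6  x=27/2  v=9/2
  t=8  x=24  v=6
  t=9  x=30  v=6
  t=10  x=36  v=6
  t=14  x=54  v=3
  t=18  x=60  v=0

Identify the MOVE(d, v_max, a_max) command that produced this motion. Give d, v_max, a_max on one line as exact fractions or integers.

d=60 v_max=6 a_max=3/4

final state: t=18, x=60, v=0 → d = 60
a_max = (3−0)/(4−0) = 3/4
max v = 6 over t∈[8,10] → v_max = 6
check: 6·(8+2) = 60 ✓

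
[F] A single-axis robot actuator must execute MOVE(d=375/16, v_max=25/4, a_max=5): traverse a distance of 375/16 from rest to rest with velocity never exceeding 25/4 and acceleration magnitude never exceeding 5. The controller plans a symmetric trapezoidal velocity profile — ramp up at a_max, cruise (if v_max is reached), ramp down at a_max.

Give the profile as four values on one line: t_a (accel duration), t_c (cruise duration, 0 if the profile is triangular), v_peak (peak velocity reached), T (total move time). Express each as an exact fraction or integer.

t_a=5/4 t_c=5/2 v_peak=25/4 T=5

v_max²/a_max = (25/4)²/5 = 125/16
375/16 ≥ 125/16 so v_max reached
t_a = (25/4)/5 = 5/4; v_peak = 25/4
d_cruise = 375/16 − 125/16 = 125/8; t_c = (125/8)/(25/4) = 5/2
T = 2·5/4 + 5/2 = 5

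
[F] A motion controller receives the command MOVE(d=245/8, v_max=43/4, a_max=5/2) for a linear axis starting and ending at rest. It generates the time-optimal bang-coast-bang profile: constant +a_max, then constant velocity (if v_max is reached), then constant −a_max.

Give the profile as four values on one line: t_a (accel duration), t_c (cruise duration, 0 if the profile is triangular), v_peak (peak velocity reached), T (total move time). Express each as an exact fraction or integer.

v_max²/a_max = (43/4)²/(5/2) = 1849/40
245/8 < 1849/40 so t_c = 0
v_peak = √(245/8·5/2) = √(1225/16) = 35/4
t_a = (35/4)/(5/2) = 7/2; t_c = 0
T = 2·7/2 = 7

t_a=7/2 t_c=0 v_peak=35/4 T=7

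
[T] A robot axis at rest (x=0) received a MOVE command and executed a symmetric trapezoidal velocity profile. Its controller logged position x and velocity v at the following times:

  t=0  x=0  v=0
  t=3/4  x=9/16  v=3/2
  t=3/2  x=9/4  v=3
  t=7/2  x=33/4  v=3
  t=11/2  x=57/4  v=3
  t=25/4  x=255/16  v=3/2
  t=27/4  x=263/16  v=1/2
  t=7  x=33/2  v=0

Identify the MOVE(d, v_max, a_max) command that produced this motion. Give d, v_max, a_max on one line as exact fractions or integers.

d=33/2 v_max=3 a_max=2

final state: t=7, x=33/2, v=0 → d = 33/2
a_max = (3/2−0)/(3/4−0) = 2
max v = 3 over t∈[3/2,11/2] → v_max = 3
check: 3·(3/2+4) = 33/2 ✓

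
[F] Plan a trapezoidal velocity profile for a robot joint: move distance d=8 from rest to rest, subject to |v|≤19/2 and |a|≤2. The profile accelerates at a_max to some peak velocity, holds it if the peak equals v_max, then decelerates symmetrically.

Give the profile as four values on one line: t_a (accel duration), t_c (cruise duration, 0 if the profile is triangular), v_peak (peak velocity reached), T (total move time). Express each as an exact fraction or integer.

t_a=2 t_c=0 v_peak=4 T=4

vₘ²/aₘ = (19/2)²/2 = 361/8
8 < 361/8 ⇒ no cruise
v_peak = √(8·2) = √16 = 4
t_a = 4/2 = 2; t_c = 0
T = 2·2 = 4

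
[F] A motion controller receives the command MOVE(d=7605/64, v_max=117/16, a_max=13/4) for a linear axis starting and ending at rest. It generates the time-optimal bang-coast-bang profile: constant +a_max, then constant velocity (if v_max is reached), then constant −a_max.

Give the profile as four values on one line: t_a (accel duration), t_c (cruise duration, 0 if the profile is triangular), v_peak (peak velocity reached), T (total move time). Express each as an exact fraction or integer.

t_a=9/4 t_c=14 v_peak=117/16 T=37/2

v_max²/a_max = (117/16)²/(13/4) = 1053/64
7605/64 ≥ 1053/64 so v_max reached
t_a = (117/16)/(13/4) = 9/4; v_peak = 117/16
d_cruise = 7605/64 − 1053/64 = 819/8; t_c = (819/8)/(117/16) = 14
T = 2·9/4 + 14 = 37/2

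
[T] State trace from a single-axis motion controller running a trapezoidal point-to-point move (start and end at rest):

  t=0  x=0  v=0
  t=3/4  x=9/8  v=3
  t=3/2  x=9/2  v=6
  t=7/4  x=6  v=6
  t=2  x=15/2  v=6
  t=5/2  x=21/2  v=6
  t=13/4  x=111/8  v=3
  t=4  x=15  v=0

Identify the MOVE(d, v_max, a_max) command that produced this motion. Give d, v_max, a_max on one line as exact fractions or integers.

d=15 v_max=6 a_max=4

final state: t=4, x=15, v=0 → d = 15
a_max = (3−0)/(3/4−0) = 4
max v = 6 over t∈[3/2,5/2] → v_max = 6
check: 6·(3/2+1) = 15 ✓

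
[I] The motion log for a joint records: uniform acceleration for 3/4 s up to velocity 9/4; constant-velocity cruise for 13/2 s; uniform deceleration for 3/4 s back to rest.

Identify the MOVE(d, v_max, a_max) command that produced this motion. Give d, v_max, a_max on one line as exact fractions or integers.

a_max = (9/4)/(3/4) = 3
d_a = ½·9/4·3/4 = 27/32; d_c = 9/4·13/2 = 117/8
d = 2·27/32 + 117/8 = 261/16
t_c = 13/2 > 0 so v_max = 9/4

d=261/16 v_max=9/4 a_max=3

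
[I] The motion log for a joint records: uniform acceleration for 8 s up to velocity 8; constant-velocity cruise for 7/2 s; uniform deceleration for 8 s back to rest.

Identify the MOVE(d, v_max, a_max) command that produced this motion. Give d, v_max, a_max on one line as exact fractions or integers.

a_max = 8/8 = 1
d_a = ½·8·8 = 32; d_c = 8·7/2 = 28
d = 2·32 + 28 = 92
t_c = 7/2 > 0 → v_max = v_peak = 8

d=92 v_max=8 a_max=1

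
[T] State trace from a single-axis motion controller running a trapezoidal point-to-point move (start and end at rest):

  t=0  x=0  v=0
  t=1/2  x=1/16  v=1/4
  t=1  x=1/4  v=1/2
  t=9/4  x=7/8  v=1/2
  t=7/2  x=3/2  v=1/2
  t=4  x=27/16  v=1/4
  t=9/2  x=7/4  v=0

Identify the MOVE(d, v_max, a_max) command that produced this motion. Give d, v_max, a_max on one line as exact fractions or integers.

d=7/4 v_max=1/2 a_max=1/2

final state: t=9/2, x=7/4, v=0 → d = 7/4
a_max = (1/4−0)/(1/2−0) = 1/2
max v = 1/2 over t∈[1,7/2] → v_max = 1/2
check: 1/2·(1+5/2) = 7/4 ✓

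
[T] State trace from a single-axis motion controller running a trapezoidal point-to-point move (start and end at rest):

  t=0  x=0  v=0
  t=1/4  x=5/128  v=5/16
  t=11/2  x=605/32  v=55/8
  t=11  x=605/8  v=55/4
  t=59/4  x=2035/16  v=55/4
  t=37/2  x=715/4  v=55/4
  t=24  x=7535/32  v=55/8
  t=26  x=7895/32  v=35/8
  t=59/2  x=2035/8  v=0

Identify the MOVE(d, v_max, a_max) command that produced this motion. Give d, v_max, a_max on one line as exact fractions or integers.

final state: t=59/2, x=2035/8, v=0 → d = 2035/8
a_max = (5/16−0)/(1/4−0) = 5/4
max v = 55/4 over t∈[11,37/2] → v_max = 55/4
check: 55/4·(11+15/2) = 2035/8 ✓

d=2035/8 v_max=55/4 a_max=5/4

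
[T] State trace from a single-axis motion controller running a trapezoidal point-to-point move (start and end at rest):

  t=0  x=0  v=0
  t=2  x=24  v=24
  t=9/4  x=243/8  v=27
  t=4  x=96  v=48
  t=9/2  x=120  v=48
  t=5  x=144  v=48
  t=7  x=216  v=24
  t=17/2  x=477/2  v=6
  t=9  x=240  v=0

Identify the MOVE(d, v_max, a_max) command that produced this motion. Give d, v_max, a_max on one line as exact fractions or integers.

final state: t=9, x=240, v=0 → d = 240
a_max = (24−0)/(2−0) = 12
max v = 48 over t∈[4,5] → v_max = 48
check: 48·(4+1) = 240 ✓

d=240 v_max=48 a_max=12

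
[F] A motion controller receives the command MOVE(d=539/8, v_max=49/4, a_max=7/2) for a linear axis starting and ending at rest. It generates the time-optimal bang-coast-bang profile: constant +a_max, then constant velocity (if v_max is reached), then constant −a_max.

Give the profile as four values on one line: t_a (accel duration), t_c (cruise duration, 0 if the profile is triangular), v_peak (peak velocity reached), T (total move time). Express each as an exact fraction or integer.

v_max²/a_max = (49/4)²/(7/2) = 343/8
539/8 ≥ 343/8 → trapezoidal
t_a = (49/4)/(7/2) = 7/2; v_peak = 49/4
d_cruise = 539/8 − 343/8 = 49/2; t_c = (49/2)/(49/4) = 2
T = 2·7/2 + 2 = 9

t_a=7/2 t_c=2 v_peak=49/4 T=9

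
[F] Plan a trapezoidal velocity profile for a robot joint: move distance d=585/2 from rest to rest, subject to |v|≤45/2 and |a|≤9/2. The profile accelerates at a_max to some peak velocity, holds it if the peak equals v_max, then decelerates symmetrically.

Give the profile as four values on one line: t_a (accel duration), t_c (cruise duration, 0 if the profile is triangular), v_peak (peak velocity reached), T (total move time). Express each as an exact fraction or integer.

t_a=5 t_c=8 v_peak=45/2 T=18

v_max²/a_max = (45/2)²/(9/2) = 225/2
585/2 ≥ 225/2 → trapezoidal
t_a = (45/2)/(9/2) = 5; v_peak = 45/2
d_cruise = 585/2 − 225/2 = 180; t_c = 180/(45/2) = 8
T = 2·5 + 8 = 18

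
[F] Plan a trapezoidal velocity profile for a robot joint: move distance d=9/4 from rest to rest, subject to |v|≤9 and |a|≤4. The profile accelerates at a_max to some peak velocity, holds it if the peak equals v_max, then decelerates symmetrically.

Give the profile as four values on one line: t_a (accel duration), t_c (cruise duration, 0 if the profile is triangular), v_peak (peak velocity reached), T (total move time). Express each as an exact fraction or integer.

v_max²/a_max = 9²/4 = 81/4
9/4 < 81/4 → triangular
v_peak = √(9/4·4) = √9 = 3
t_a = 3/4; t_c = 0
T = 2·3/4 = 3/2

t_a=3/4 t_c=0 v_peak=3 T=3/2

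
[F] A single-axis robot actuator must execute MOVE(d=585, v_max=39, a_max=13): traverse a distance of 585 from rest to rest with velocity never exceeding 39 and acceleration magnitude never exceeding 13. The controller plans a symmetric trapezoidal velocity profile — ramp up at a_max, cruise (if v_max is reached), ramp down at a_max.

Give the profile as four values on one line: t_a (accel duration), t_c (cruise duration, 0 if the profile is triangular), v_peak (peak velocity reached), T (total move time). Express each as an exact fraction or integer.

(v_max)²/a_max = 39²/13 = 117
585 ≥ 117 ⇒ cruise phase
t_a = 39/13 = 3; v_peak = 39
d_cruise = 585 − 117 = 468; t_c = 468/39 = 12
T = 2·3 + 12 = 18

t_a=3 t_c=12 v_peak=39 T=18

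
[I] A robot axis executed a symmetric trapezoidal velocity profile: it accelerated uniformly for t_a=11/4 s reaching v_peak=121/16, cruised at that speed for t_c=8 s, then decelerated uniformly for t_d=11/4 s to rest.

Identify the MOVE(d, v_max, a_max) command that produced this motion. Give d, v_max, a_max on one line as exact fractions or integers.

a_max = (121/16)/(11/4) = 11/4
d_a = ½·121/16·11/4 = 1331/128; d_c = 121/16·8 = 121/2
d = 2·1331/128 + 121/2 = 5203/64
t_c = 8 > 0 → v_max = v_peak = 121/16

d=5203/64 v_max=121/16 a_max=11/4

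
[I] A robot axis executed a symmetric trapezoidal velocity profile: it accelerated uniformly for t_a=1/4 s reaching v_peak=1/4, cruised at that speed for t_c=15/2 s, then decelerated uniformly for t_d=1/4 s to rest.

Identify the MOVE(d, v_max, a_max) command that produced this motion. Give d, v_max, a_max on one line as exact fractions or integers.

d=31/16 v_max=1/4 a_max=1

a_max = (1/4)/(1/4) = 1
d_a = ½·1/4·1/4 = 1/32; d_c = 1/4·15/2 = 15/8
d = 2·1/32 + 15/8 = 31/16
t_c = 15/2 > 0 → v_max = v_peak = 1/4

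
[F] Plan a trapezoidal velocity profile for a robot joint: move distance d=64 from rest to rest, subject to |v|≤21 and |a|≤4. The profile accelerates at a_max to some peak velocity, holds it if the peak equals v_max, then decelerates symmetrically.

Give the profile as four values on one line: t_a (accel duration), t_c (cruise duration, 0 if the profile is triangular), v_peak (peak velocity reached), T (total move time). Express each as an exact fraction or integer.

t_a=4 t_c=0 v_peak=16 T=8

vₘ²/aₘ = 21²/4 = 441/4
64 < 441/4 so t_c = 0
v_peak = √(64·4) = √256 = 16
t_a = 16/4 = 4; t_c = 0
T = 2·4 = 8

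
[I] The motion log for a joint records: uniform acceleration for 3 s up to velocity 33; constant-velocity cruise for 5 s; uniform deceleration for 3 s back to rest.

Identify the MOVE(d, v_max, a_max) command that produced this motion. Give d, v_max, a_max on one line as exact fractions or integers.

a_max = 33/3 = 11
d_a = ½·33·3 = 99/2; d_c = 33·5 = 165
d = 2·99/2 + 165 = 264
t_c = 5 > 0 so v_max = 33

d=264 v_max=33 a_max=11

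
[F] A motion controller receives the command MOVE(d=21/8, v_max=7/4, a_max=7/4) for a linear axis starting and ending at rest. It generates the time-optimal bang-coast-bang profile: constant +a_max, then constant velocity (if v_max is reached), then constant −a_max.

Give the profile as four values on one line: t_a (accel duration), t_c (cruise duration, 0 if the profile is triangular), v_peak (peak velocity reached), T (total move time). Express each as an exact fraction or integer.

t_a=1 t_c=1/2 v_peak=7/4 T=5/2

vₘ²/aₘ = (7/4)²/(7/4) = 7/4
21/8 ≥ 7/4 ⇒ cruise phase
t_a = (7/4)/(7/4) = 1; v_peak = 7/4
d_cruise = 21/8 − 7/4 = 7/8; t_c = (7/8)/(7/4) = 1/2
T = 2·1 + 1/2 = 5/2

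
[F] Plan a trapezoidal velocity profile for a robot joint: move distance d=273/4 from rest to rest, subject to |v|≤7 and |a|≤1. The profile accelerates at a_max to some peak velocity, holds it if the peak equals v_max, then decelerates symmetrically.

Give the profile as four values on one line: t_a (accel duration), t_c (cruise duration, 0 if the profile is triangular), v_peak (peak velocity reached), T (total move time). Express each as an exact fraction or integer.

t_a=7 t_c=11/4 v_peak=7 T=67/4

(v_max)²/a_max = 7²/1 = 49
273/4 ≥ 49 ⇒ cruise phase
t_a = 7/1 = 7; v_peak = 7
d_cruise = 273/4 − 49 = 77/4; t_c = (77/4)/7 = 11/4
T = 2·7 + 11/4 = 67/4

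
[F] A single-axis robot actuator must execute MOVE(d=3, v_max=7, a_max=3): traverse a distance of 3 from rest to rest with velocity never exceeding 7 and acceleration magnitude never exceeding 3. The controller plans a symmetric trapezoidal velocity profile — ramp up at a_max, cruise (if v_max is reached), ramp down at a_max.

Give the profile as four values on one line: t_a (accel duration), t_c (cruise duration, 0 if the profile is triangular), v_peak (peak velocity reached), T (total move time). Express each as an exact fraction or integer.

t_a=1 t_c=0 v_peak=3 T=2

v_max²/a_max = 7²/3 = 49/3
3 < 49/3 → triangular
v_peak = √(3·3) = √9 = 3
t_a = 3/3 = 1; t_c = 0
T = 2·1 = 2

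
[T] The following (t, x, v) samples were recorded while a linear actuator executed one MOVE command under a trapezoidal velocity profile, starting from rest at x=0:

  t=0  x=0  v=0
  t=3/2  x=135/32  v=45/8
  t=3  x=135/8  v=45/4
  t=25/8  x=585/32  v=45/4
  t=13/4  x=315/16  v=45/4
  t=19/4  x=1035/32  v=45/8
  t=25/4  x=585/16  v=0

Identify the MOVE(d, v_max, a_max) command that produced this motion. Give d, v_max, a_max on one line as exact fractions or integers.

final state: t=25/4, x=585/16, v=0 → d = 585/16
a_max = (45/8−0)/(3/2−0) = 15/4
max v = 45/4 over t∈[3,13/4] → v_max = 45/4
check: 45/4·(3+1/4) = 585/16 ✓

d=585/16 v_max=45/4 a_max=15/4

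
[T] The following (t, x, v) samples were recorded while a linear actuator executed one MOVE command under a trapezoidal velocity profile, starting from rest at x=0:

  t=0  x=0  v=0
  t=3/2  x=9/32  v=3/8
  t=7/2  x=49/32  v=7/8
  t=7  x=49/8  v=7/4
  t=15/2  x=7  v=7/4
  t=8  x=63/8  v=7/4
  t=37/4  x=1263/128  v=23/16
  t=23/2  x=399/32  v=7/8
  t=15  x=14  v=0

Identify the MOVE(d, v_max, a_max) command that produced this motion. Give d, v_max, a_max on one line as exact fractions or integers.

d=14 v_max=7/4 a_max=1/4

final state: t=15, x=14, v=0 → d = 14
a_max = (3/8−0)/(3/2−0) = 1/4
max v = 7/4 over t∈[7,8] → v_max = 7/4
check: 7/4·(7+1) = 14 ✓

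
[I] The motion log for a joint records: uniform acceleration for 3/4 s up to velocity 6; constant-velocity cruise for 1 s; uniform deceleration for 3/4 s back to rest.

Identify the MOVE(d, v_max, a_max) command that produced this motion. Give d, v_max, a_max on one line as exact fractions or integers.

a_max = 6/(3/4) = 8
d_a = ½·6·3/4 = 9/4; d_c = 6·1 = 6
d = 2·9/4 + 6 = 21/2
t_c = 1 > 0 ⇒ limit active, v_max = 6

d=21/2 v_max=6 a_max=8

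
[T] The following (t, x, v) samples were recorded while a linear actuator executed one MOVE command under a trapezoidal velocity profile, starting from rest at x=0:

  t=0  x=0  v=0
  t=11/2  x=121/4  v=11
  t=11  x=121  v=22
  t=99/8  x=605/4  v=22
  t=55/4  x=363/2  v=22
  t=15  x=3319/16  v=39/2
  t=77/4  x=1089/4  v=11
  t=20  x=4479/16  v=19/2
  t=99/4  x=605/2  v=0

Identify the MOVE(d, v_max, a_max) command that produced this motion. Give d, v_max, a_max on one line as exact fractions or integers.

d=605/2 v_max=22 a_max=2

final state: t=99/4, x=605/2, v=0 → d = 605/2
a_max = (11−0)/(11/2−0) = 2
max v = 22 over t∈[11,55/4] → v_max = 22
check: 22·(11+11/4) = 605/2 ✓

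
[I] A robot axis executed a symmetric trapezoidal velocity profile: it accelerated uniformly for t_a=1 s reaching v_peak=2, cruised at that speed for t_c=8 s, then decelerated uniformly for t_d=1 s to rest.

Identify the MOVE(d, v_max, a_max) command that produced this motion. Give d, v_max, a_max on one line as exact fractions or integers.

a_max = 2/1 = 2
d_a = ½·2·1 = 1; d_c = 2·8 = 16
d = 2·1 + 16 = 18
t_c = 8 > 0 so v_max = 2

d=18 v_max=2 a_max=2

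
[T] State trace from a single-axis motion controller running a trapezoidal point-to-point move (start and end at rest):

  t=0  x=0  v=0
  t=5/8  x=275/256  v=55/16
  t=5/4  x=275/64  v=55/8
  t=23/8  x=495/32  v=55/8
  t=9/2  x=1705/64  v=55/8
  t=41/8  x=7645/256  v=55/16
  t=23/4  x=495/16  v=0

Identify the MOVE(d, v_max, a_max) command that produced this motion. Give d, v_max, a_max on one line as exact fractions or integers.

d=495/16 v_max=55/8 a_max=11/2

final state: t=23/4, x=495/16, v=0 → d = 495/16
a_max = (55/16−0)/(5/8−0) = 11/2
max v = 55/8 over t∈[5/4,9/2] → v_max = 55/8
check: 55/8·(5/4+13/4) = 495/16 ✓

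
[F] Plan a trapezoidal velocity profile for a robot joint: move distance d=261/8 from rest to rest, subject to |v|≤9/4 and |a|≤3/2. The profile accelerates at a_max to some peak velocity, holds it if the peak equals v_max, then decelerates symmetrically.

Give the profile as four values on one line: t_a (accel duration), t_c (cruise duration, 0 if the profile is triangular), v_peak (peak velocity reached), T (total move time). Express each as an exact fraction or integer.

vₘ²/aₘ = (9/4)²/(3/2) = 27/8
261/8 ≥ 27/8 so v_max reached
t_a = (9/4)/(3/2) = 3/2; v_peak = 9/4
d_cruise = 261/8 − 27/8 = 117/4; t_c = (117/4)/(9/4) = 13
T = 2·3/2 + 13 = 16

t_a=3/2 t_c=13 v_peak=9/4 T=16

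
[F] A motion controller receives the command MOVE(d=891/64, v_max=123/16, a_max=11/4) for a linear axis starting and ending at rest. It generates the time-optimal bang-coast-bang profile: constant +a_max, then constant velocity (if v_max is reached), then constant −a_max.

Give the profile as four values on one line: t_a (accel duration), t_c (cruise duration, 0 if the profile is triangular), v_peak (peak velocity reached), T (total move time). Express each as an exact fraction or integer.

t_a=9/4 t_c=0 v_peak=99/16 T=9/2

vₘ²/aₘ = (123/16)²/(11/4) = 15129/704
891/64 < 15129/704 so t_c = 0
v_peak = √(891/64·11/4) = √(9801/256) = 99/16
t_a = (99/16)/(11/4) = 9/4; t_c = 0
T = 2·9/4 = 9/2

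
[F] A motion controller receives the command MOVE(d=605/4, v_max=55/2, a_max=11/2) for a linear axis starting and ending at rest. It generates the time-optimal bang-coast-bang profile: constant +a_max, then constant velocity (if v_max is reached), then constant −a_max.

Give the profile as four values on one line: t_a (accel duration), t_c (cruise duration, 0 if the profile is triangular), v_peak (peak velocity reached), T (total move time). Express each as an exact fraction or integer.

vₘ²/aₘ = (55/2)²/(11/2) = 275/2
605/4 ≥ 275/2 → trapezoidal
t_a = (55/2)/(11/2) = 5; v_peak = 55/2
d_cruise = 605/4 − 275/2 = 55/4; t_c = (55/4)/(55/2) = 1/2
T = 2·5 + 1/2 = 21/2

t_a=5 t_c=1/2 v_peak=55/2 T=21/2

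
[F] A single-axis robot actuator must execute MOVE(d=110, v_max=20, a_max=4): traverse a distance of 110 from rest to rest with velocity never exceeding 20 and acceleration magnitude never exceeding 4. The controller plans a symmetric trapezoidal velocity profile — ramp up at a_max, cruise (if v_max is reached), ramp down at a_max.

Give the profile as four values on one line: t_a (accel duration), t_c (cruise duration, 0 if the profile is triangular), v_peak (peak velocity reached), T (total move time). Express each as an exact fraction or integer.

t_a=5 t_c=1/2 v_peak=20 T=21/2

vₘ²/aₘ = 20²/4 = 100
110 ≥ 100 so v_max reached
t_a = 20/4 = 5; v_peak = 20
d_cruise = 110 − 100 = 10; t_c = 10/20 = 1/2
T = 2·5 + 1/2 = 21/2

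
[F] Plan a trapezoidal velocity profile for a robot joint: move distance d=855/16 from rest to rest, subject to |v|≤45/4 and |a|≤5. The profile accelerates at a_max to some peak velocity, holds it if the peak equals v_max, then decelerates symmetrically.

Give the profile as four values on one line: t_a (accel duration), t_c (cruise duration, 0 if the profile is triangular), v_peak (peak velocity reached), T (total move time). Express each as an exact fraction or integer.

t_a=9/4 t_c=5/2 v_peak=45/4 T=7

(v_max)²/a_max = (45/4)²/5 = 405/16
855/16 ≥ 405/16 so v_max reached
t_a = (45/4)/5 = 9/4; v_peak = 45/4
d_cruise = 855/16 − 405/16 = 225/8; t_c = (225/8)/(45/4) = 5/2
T = 2·9/4 + 5/2 = 7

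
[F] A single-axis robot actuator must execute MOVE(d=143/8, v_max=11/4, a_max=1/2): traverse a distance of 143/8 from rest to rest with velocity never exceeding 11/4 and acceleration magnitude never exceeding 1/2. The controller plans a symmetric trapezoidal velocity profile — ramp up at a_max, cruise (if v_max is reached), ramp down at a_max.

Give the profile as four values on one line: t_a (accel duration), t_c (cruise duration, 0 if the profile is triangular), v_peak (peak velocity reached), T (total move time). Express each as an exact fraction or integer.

vₘ²/aₘ = (11/4)²/(1/2) = 121/8
143/8 ≥ 121/8 → trapezoidal
t_a = (11/4)/(1/2) = 11/2; v_peak = 11/4
d_cruise = 143/8 − 121/8 = 11/4; t_c = (11/4)/(11/4) = 1
T = 2·11/2 + 1 = 12

t_a=11/2 t_c=1 v_peak=11/4 T=12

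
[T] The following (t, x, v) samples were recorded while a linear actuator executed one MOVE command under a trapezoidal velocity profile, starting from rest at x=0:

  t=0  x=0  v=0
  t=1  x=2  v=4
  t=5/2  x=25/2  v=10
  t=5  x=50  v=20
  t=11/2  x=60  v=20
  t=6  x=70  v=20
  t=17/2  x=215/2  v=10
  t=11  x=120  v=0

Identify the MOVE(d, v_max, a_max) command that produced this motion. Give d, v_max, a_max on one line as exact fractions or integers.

d=120 v_max=20 a_max=4

final state: t=11, x=120, v=0 → d = 120
a_max = (4−0)/(1−0) = 4
max v = 20 over t∈[5,6] → v_max = 20
check: 20·(5+1) = 120 ✓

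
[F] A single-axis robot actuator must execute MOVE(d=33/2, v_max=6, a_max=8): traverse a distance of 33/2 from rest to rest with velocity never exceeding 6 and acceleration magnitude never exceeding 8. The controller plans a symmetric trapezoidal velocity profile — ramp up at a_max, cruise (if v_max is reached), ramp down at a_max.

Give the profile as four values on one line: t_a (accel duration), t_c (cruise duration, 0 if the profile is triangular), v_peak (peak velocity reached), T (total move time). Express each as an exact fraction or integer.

v_max²/a_max = 6²/8 = 9/2
33/2 ≥ 9/2 so v_max reached
t_a = 6/8 = 3/4; v_peak = 6
d_cruise = 33/2 − 9/2 = 12; t_c = 12/6 = 2
T = 2·3/4 + 2 = 7/2

t_a=3/4 t_c=2 v_peak=6 T=7/2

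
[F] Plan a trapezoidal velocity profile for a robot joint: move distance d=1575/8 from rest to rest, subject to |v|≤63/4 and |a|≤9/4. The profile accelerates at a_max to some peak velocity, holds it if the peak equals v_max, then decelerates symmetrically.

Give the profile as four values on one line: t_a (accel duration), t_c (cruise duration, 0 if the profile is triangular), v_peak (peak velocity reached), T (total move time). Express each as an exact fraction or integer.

t_a=7 t_c=11/2 v_peak=63/4 T=39/2

(v_max)²/a_max = (63/4)²/(9/4) = 441/4
1575/8 ≥ 441/4 → trapezoidal
t_a = (63/4)/(9/4) = 7; v_peak = 63/4
d_cruise = 1575/8 − 441/4 = 693/8; t_c = (693/8)/(63/4) = 11/2
T = 2·7 + 11/2 = 39/2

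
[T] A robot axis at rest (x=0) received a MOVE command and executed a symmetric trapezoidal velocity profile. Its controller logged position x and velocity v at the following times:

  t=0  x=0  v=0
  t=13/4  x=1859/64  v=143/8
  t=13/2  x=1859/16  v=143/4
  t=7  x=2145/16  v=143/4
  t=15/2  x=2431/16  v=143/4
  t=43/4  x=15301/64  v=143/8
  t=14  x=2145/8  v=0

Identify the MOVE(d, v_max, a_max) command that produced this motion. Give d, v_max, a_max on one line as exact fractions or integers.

final state: t=14, x=2145/8, v=0 → d = 2145/8
a_max = (143/8−0)/(13/4−0) = 11/2
max v = 143/4 over t∈[13/2,15/2] → v_max = 143/4
check: 143/4·(13/2+1) = 2145/8 ✓

d=2145/8 v_max=143/4 a_max=11/2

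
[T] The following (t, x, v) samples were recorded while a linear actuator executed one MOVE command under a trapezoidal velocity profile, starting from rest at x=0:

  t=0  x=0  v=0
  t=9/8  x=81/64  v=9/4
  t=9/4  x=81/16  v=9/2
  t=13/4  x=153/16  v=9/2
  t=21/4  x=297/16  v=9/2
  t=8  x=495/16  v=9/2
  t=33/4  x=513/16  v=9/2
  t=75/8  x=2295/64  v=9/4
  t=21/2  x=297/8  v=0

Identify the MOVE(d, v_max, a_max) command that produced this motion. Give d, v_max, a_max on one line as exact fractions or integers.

d=297/8 v_max=9/2 a_max=2

final state: t=21/2, x=297/8, v=0 → d = 297/8
a_max = (9/4−0)/(9/8−0) = 2
max v = 9/2 over t∈[9/4,33/4] → v_max = 9/2
check: 9/2·(9/4+6) = 297/8 ✓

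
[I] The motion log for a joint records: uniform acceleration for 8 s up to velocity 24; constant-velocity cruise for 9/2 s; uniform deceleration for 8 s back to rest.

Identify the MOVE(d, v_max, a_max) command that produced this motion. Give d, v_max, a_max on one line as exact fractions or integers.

a_max = 24/8 = 3
d_a = ½·24·8 = 96; d_c = 24·9/2 = 108
d = 2·96 + 108 = 300
t_c = 9/2 > 0 → v_max = v_peak = 24

d=300 v_max=24 a_max=3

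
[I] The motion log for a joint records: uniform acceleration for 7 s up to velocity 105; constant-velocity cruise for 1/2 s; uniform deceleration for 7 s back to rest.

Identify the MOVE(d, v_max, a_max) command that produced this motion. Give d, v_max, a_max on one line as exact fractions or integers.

a_max = 105/7 = 15
d_a = ½·105·7 = 735/2; d_c = 105·1/2 = 105/2
d = 2·735/2 + 105/2 = 1575/2
t_c = 1/2 > 0 ⇒ limit active, v_max = 105

d=1575/2 v_max=105 a_max=15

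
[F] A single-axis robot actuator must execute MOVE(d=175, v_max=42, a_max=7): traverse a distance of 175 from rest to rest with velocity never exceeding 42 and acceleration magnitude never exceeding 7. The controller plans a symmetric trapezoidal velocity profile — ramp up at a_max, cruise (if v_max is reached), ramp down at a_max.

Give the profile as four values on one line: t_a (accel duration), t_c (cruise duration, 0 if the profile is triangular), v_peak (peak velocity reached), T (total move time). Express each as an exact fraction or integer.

(v_max)²/a_max = 42²/7 = 252
175 < 252 → triangular
v_peak = √(175·7) = √1225 = 35
t_a = 35/7 = 5; t_c = 0
T = 2·5 = 10

t_a=5 t_c=0 v_peak=35 T=10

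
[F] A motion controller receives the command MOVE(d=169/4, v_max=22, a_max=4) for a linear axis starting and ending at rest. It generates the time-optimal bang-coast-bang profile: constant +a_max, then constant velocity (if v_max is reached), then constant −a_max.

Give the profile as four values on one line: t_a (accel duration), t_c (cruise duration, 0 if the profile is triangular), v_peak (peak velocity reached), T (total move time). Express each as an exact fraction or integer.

v_max²/a_max = 22²/4 = 121
169/4 < 121 → triangular
v_peak = √(169/4·4) = √169 = 13
t_a = 13/4; t_c = 0
T = 2·13/4 = 13/2

t_a=13/4 t_c=0 v_peak=13 T=13/2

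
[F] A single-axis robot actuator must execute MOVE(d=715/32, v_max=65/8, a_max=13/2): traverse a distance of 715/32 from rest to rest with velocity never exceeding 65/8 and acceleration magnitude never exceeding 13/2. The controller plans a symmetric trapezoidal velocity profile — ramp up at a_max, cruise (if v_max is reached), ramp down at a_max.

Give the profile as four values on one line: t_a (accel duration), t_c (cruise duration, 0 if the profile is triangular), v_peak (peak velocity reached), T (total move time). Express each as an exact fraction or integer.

t_a=5/4 t_c=3/2 v_peak=65/8 T=4

v_max²/a_max = (65/8)²/(13/2) = 325/32
715/32 ≥ 325/32 → trapezoidal
t_a = (65/8)/(13/2) = 5/4; v_peak = 65/8
d_cruise = 715/32 − 325/32 = 195/16; t_c = (195/16)/(65/8) = 3/2
T = 2·5/4 + 3/2 = 4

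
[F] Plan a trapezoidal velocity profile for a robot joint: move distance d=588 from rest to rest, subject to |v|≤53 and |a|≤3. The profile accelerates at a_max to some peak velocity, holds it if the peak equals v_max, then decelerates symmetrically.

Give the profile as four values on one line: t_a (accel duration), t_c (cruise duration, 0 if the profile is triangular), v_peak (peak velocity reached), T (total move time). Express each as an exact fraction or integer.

t_a=14 t_c=0 v_peak=42 T=28

(v_max)²/a_max = 53²/3 = 2809/3
588 < 2809/3 so t_c = 0
v_peak = √(588·3) = √1764 = 42
t_a = 42/3 = 14; t_c = 0
T = 2·14 = 28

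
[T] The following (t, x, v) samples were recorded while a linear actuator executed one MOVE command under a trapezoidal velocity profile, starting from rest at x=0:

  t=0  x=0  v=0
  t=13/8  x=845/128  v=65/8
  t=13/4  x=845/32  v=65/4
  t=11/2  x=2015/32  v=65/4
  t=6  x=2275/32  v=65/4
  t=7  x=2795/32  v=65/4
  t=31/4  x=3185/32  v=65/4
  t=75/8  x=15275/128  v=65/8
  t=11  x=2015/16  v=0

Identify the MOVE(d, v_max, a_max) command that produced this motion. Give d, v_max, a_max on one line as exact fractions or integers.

final state: t=11, x=2015/16, v=0 → d = 2015/16
a_max = (65/8−0)/(13/8−0) = 5
max v = 65/4 over t∈[13/4,31/4] → v_max = 65/4
check: 65/4·(13/4+9/2) = 2015/16 ✓

d=2015/16 v_max=65/4 a_max=5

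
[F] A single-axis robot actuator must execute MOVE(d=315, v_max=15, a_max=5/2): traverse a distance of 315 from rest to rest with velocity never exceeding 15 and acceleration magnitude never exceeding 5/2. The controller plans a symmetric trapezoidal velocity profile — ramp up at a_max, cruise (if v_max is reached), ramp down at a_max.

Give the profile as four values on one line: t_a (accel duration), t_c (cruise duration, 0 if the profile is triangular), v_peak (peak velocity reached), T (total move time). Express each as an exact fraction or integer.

vₘ²/aₘ = 15²/(5/2) = 90
315 ≥ 90 ⇒ cruise phase
t_a = 15/(5/2) = 6; v_peak = 15
d_cruise = 315 − 90 = 225; t_c = 225/15 = 15
T = 2·6 + 15 = 27

t_a=6 t_c=15 v_peak=15 T=27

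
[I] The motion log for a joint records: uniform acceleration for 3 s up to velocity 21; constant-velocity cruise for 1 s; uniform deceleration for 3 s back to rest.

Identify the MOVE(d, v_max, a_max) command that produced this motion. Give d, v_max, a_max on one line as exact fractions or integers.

d=84 v_max=21 a_max=7

a_max = 21/3 = 7
d_a = ½·21·3 = 63/2; d_c = 21·1 = 21
d = 2·63/2 + 21 = 84
t_c = 1 > 0 → v_max = v_peak = 21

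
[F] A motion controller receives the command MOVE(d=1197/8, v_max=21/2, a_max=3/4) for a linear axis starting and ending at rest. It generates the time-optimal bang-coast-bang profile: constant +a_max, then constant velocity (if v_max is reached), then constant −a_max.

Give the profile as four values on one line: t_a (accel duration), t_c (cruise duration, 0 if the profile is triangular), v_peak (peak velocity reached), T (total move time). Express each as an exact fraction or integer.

t_a=14 t_c=1/4 v_peak=21/2 T=113/4

(v_max)²/a_max = (21/2)²/(3/4) = 147
1197/8 ≥ 147 so v_max reached
t_a = (21/2)/(3/4) = 14; v_peak = 21/2
d_cruise = 1197/8 − 147 = 21/8; t_c = (21/8)/(21/2) = 1/4
T = 2·14 + 1/4 = 113/4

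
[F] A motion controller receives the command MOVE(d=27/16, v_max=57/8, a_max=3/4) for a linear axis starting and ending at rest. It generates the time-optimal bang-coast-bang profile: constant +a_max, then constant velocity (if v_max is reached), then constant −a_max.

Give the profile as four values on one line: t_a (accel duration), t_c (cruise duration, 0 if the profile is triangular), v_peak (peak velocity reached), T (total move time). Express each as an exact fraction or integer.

t_a=3/2 t_c=0 v_peak=9/8 T=3

v_max²/a_max = (57/8)²/(3/4) = 1083/16
27/16 < 1083/16 → triangular
v_peak = √(27/16·3/4) = √(81/64) = 9/8
t_a = (9/8)/(3/4) = 3/2; t_c = 0
T = 2·3/2 = 3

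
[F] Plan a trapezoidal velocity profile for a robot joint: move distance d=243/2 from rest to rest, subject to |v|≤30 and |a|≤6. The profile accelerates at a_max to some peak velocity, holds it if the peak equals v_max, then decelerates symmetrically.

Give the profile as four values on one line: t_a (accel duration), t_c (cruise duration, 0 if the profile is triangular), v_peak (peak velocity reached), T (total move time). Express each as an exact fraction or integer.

t_a=9/2 t_c=0 v_peak=27 T=9

v_max²/a_max = 30²/6 = 150
243/2 < 150 → triangular
v_peak = √(243/2·6) = √729 = 27
t_a = 27/6 = 9/2; t_c = 0
T = 2·9/2 = 9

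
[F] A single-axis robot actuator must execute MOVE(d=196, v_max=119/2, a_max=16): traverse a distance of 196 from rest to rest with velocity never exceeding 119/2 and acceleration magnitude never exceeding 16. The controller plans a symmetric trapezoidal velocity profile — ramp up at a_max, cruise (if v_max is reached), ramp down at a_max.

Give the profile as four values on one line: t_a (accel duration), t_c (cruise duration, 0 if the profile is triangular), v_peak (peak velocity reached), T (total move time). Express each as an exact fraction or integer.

vₘ²/aₘ = (119/2)²/16 = 14161/64
196 < 14161/64 so t_c = 0
v_peak = √(196·16) = √3136 = 56
t_a = 56/16 = 7/2; t_c = 0
T = 2·7/2 = 7

t_a=7/2 t_c=0 v_peak=56 T=7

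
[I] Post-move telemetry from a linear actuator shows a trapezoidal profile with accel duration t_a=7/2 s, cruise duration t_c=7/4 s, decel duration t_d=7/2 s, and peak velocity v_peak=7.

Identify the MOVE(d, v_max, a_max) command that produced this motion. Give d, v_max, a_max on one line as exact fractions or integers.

a_max = 7/(7/2) = 2
d_a = ½·7·7/2 = 49/4; d_c = 7·7/4 = 49/4
d = 2·49/4 + 49/4 = 147/4
t_c = 7/4 > 0 → v_max = v_peak = 7

d=147/4 v_max=7 a_max=2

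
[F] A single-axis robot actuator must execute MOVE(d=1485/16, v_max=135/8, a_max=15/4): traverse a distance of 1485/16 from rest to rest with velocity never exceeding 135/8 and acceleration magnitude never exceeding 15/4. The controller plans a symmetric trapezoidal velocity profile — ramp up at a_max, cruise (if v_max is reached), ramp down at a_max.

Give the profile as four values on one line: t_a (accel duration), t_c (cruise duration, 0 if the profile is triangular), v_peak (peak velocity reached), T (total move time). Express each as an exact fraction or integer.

t_a=9/2 t_c=1 v_peak=135/8 T=10

v_max²/a_max = (135/8)²/(15/4) = 1215/16
1485/16 ≥ 1215/16 so v_max reached
t_a = (135/8)/(15/4) = 9/2; v_peak = 135/8
d_cruise = 1485/16 − 1215/16 = 135/8; t_c = (135/8)/(135/8) = 1
T = 2·9/2 + 1 = 10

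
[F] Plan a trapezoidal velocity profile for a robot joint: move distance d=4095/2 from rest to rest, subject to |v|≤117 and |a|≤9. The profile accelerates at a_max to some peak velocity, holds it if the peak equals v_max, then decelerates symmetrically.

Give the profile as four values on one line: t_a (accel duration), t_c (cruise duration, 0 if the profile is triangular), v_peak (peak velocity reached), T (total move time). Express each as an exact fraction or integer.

vₘ²/aₘ = 117²/9 = 1521
4095/2 ≥ 1521 → trapezoidal
t_a = 117/9 = 13; v_peak = 117
d_cruise = 4095/2 − 1521 = 1053/2; t_c = (1053/2)/117 = 9/2
T = 2·13 + 9/2 = 61/2

t_a=13 t_c=9/2 v_peak=117 T=61/2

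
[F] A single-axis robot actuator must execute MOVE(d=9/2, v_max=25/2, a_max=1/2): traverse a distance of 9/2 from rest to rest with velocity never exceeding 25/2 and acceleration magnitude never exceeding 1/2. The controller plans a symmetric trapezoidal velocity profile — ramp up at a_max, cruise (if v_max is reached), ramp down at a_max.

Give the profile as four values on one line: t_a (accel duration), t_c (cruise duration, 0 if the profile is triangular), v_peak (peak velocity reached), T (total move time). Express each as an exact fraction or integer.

(v_max)²/a_max = (25/2)²/(1/2) = 625/2
9/2 < 625/2 → triangular
v_peak = √(9/2·1/2) = √(9/4) = 3/2
t_a = (3/2)/(1/2) = 3; t_c = 0
T = 2·3 = 6

t_a=3 t_c=0 v_peak=3/2 T=6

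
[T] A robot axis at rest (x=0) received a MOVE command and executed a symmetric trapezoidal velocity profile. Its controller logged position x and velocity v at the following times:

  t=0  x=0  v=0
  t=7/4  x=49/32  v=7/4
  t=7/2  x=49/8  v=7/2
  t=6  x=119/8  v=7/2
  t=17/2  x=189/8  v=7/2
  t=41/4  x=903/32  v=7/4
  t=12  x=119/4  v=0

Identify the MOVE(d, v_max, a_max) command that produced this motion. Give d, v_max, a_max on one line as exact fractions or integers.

d=119/4 v_max=7/2 a_max=1

final state: t=12, x=119/4, v=0 → d = 119/4
a_max = (7/4−0)/(7/4−0) = 1
max v = 7/2 over t∈[7/2,17/2] → v_max = 7/2
check: 7/2·(7/2+5) = 119/4 ✓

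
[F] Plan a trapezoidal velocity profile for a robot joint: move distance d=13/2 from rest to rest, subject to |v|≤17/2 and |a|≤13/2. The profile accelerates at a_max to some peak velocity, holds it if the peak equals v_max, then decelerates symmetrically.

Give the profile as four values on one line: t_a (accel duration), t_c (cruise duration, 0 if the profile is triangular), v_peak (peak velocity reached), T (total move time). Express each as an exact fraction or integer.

v_max²/a_max = (17/2)²/(13/2) = 289/26
13/2 < 289/26 → triangular
v_peak = √(13/2·13/2) = √(169/4) = 13/2
t_a = (13/2)/(13/2) = 1; t_c = 0
T = 2·1 = 2

t_a=1 t_c=0 v_peak=13/2 T=2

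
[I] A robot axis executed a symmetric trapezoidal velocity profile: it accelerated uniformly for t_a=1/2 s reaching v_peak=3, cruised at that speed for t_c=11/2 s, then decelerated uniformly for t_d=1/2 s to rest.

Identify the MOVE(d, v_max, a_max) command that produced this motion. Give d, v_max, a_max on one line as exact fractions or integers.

d=18 v_max=3 a_max=6

a_max = 3/(1/2) = 6
d_a = ½·3·1/2 = 3/4; d_c = 3·11/2 = 33/2
d = 2·3/4 + 33/2 = 18
t_c = 11/2 > 0 → v_max = v_peak = 3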